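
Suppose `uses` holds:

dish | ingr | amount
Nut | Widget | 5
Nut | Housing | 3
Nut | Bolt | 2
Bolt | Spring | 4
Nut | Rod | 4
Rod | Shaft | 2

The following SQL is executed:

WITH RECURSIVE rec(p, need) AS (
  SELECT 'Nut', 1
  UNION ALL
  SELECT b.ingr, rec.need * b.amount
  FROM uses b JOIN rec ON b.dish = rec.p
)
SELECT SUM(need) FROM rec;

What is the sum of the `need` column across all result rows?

Base: (Nut, need=1).
Iteration 1: components of {Nut} -> Bolt = 1*2 = 2, Housing = 1*3 = 3, Rod = 1*4 = 4, Widget = 1*5 = 5.
Iteration 2: components of {Bolt,Housing,Rod,Widget} -> Shaft = 4*2 = 8, Spring = 2*4 = 8.
Iteration 3: no further components; recursion stops.
SUM(need) = 1 + 4 + 3 + 2 + 5 + 8 + 8 = 31.

31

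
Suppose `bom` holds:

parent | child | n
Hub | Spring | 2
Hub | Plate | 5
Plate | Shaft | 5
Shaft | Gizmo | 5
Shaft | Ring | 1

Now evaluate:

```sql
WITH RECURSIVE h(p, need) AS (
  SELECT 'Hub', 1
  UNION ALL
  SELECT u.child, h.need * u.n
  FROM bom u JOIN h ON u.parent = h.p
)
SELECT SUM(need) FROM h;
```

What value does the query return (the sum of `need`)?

Base: (Hub, need=1).
Iteration 1: components of {Hub} -> Plate = 1*5 = 5, Spring = 1*2 = 2.
Iteration 2: components of {Plate,Spring} -> Shaft = 5*5 = 25.
Iteration 3: components of {Shaft} -> Gizmo = 25*5 = 125, Ring = 25*1 = 25.
Iteration 4: no further components; recursion stops.
SUM(need) = 1 + 5 + 2 + 25 + 25 + 125 = 183.

183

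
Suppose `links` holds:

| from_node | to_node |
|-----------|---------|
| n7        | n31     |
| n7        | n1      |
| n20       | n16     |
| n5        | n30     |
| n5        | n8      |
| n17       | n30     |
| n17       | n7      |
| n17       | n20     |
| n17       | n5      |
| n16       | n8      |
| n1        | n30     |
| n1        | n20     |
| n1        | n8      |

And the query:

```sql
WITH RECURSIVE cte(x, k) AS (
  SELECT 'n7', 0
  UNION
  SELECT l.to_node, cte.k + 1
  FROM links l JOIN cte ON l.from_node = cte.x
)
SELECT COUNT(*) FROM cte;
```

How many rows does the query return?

Base: (n7, k=0).
Iteration 1: edges from {n7} -> (n1, k=1), (n31, k=1).
Iteration 2: edges from {n1,n31} -> (n20, k=2), (n30, k=2), (n8, k=2).
Iteration 3: edges from {n20,n30,n8} -> (n16, k=3).
Iteration 4: edges from {n16} -> (n8, k=4).
Iteration 5: no outgoing edges from {n8}; recursion stops.
Total rows emitted: 8.

8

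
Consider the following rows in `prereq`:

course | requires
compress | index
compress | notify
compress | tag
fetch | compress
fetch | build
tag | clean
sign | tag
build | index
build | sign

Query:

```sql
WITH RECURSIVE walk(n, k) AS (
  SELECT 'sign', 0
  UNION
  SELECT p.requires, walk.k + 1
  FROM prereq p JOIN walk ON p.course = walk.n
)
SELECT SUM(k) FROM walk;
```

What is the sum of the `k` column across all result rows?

3

Base: (sign, k=0).
Iteration 1: edges from {sign} -> (tag, k=1).
Iteration 2: edges from {tag} -> (clean, k=2).
Iteration 3: no outgoing edges from {clean}; recursion stops.
SUM(k) = 0 + 1 + 2 = 3.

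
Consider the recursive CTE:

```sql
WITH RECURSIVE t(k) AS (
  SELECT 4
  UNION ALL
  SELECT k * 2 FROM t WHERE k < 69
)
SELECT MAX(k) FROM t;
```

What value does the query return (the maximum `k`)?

128

Base: k=4.
Iteration 1: 4 < 69 holds -> k = 4 * 2 = 8.
Iteration 2: 8 < 69 holds -> k = 8 * 2 = 16.
Iteration 3: 16 < 69 holds -> k = 16 * 2 = 32.
Iteration 4: 32 < 69 holds -> k = 32 * 2 = 64.
Iteration 5: 64 < 69 holds -> k = 64 * 2 = 128.
Iteration 6: 128 < 69 fails; recursion stops.
k values: 4, 8, 16, 32, 64, 128; the maximum is 128.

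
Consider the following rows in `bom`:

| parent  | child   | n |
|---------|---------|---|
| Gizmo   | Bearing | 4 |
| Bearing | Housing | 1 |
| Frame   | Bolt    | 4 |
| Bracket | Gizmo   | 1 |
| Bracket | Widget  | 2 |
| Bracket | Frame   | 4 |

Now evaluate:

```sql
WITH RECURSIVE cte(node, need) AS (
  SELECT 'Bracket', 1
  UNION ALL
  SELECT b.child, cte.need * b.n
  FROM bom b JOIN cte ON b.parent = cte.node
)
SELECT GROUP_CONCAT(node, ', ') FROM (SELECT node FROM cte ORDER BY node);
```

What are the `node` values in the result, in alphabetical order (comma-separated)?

Bearing, Bolt, Bracket, Frame, Gizmo, Housing, Widget

Base: (Bracket, need=1).
Iteration 1: components of {Bracket} -> Frame = 1*4 = 4, Gizmo = 1*1 = 1, Widget = 1*2 = 2.
Iteration 2: components of {Frame,Gizmo,Widget} -> Bearing = 1*4 = 4, Bolt = 4*4 = 16.
Iteration 3: components of {Bearing,Bolt} -> Housing = 4*1 = 4.
Iteration 4: no further components; recursion stops.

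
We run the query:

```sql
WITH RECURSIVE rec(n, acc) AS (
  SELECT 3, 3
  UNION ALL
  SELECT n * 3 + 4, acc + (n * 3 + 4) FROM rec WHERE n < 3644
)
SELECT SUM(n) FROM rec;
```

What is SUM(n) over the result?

Base: n=3, acc=3.
Iteration 1: 3 < 3644 holds -> n = 3 * 3 + 4 = 13, acc = 3 + 13 = 16.
Iteration 2: 13 < 3644 holds -> n = 13 * 3 + 4 = 43, acc = 16 + 43 = 59.
Iteration 3: 43 < 3644 holds -> n = 43 * 3 + 4 = 133, acc = 59 + 133 = 192.
Iteration 4: 133 < 3644 holds -> n = 133 * 3 + 4 = 403, acc = 192 + 403 = 595.
Iteration 5: 403 < 3644 holds -> n = 403 * 3 + 4 = 1213, acc = 595 + 1213 = 1808.
Iteration 6: 1213 < 3644 holds -> n = 1213 * 3 + 4 = 3643, acc = 1808 + 3643 = 5451.
Iteration 7: 3643 < 3644 holds -> n = 3643 * 3 + 4 = 10933, acc = 5451 + 10933 = 16384.
Iteration 8: 10933 < 3644 fails; recursion stops.
SUM(n) = 3 + 13 + 43 + 133 + 403 + 1213 + 3643 + 10933 = 16384.

16384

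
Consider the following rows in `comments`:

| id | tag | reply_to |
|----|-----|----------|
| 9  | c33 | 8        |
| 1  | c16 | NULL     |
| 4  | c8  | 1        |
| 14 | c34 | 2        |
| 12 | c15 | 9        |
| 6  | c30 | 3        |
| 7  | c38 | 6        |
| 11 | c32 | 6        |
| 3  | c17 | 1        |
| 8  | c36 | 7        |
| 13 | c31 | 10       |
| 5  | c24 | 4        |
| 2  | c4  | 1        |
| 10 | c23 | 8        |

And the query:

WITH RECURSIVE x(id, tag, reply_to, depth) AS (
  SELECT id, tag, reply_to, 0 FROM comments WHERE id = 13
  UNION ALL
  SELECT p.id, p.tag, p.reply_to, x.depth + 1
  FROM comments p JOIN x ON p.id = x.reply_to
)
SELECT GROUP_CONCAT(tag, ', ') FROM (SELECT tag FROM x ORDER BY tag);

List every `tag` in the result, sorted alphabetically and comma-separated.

c16, c17, c23, c30, c31, c36, c38

Base: id=13 (c31), reply_to=10, depth 0.
Iteration 1: join on id=10 -> c23 (id 10, reply_to=8, depth 1).
Iteration 2: join on id=8 -> c36 (id 8, reply_to=7, depth 2).
Iteration 3: join on id=7 -> c38 (id 7, reply_to=6, depth 3).
Iteration 4: join on id=6 -> c30 (id 6, reply_to=3, depth 4).
Iteration 5: join on id=3 -> c17 (id 3, reply_to=1, depth 5).
Iteration 6: join on id=1 -> c16 (id 1, reply_to=NULL, depth 6).
Iteration 7: reply_to is NULL; no match; recursion stops.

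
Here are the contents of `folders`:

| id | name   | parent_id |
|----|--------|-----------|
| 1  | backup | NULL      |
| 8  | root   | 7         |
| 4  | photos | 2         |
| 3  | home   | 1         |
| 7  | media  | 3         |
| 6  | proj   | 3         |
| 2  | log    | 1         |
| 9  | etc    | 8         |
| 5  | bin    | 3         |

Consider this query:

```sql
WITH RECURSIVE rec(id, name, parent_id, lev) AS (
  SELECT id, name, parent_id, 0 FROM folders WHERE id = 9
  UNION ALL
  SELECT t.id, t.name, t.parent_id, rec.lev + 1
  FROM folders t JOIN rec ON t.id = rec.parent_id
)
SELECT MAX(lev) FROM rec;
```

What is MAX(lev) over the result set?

4

Base: id=9 (etc), parent_id=8, lev 0.
Iteration 1: join on id=8 -> root (id 8, parent_id=7, lev 1).
Iteration 2: join on id=7 -> media (id 7, parent_id=3, lev 2).
Iteration 3: join on id=3 -> home (id 3, parent_id=1, lev 3).
Iteration 4: join on id=1 -> backup (id 1, parent_id=NULL, lev 4).
Iteration 5: parent_id is NULL; no match; recursion stops.
lev values: 0, 1, 2, 3, 4; the maximum is 4.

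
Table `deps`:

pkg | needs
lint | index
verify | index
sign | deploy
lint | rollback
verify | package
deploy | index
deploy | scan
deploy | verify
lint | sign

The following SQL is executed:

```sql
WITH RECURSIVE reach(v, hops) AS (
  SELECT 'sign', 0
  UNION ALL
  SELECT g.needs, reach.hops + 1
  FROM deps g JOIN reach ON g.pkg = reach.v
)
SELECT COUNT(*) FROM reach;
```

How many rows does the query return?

7

Base: (sign, hops=0).
Iteration 1: edges from {sign} -> (deploy, hops=1).
Iteration 2: edges from {deploy} -> (index, hops=2), (scan, hops=2), (verify, hops=2).
Iteration 3: edges from {index,scan,verify} -> (index, hops=3), (package, hops=3).
Iteration 4: no outgoing edges from {index,package}; recursion stops.
Total rows emitted: 7.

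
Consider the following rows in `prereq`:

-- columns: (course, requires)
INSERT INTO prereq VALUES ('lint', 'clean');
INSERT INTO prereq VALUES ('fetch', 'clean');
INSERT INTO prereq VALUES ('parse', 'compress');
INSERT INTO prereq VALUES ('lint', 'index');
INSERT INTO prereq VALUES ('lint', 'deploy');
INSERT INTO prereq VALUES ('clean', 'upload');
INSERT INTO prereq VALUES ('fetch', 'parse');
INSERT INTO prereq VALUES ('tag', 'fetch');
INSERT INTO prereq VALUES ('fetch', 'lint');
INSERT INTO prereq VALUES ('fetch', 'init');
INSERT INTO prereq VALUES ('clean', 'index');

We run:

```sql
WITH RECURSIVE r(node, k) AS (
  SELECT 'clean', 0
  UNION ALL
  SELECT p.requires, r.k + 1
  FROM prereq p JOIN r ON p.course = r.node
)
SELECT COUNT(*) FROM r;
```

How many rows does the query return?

Base: (clean, k=0).
Iteration 1: edges from {clean} -> (index, k=1), (upload, k=1).
Iteration 2: no outgoing edges from {index,upload}; recursion stops.
Total rows emitted: 3.

3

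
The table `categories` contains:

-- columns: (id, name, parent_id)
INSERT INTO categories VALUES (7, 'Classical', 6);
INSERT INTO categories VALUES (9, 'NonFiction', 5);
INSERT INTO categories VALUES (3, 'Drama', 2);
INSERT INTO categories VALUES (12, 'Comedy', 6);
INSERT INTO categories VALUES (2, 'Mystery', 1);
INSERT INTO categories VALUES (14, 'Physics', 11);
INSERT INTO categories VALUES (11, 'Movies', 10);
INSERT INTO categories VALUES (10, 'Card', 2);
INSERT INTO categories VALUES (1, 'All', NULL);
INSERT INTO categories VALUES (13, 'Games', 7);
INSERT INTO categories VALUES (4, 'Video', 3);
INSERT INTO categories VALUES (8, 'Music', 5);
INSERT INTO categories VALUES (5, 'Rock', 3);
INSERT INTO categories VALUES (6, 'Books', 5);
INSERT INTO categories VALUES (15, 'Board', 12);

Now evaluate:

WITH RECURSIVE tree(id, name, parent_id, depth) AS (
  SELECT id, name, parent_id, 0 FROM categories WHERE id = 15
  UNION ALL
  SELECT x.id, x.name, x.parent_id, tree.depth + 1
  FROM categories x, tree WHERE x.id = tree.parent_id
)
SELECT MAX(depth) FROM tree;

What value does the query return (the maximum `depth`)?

6

Base: id=15 (Board), parent_id=12, depth 0.
Iteration 1: join on id=12 -> Comedy (id 12, parent_id=6, depth 1).
Iteration 2: join on id=6 -> Books (id 6, parent_id=5, depth 2).
Iteration 3: join on id=5 -> Rock (id 5, parent_id=3, depth 3).
Iteration 4: join on id=3 -> Drama (id 3, parent_id=2, depth 4).
Iteration 5: join on id=2 -> Mystery (id 2, parent_id=1, depth 5).
Iteration 6: join on id=1 -> All (id 1, parent_id=NULL, depth 6).
Iteration 7: parent_id is NULL; no match; recursion stops.
depth values: 0, 1, 2, 3, 4, 5, 6; the maximum is 6.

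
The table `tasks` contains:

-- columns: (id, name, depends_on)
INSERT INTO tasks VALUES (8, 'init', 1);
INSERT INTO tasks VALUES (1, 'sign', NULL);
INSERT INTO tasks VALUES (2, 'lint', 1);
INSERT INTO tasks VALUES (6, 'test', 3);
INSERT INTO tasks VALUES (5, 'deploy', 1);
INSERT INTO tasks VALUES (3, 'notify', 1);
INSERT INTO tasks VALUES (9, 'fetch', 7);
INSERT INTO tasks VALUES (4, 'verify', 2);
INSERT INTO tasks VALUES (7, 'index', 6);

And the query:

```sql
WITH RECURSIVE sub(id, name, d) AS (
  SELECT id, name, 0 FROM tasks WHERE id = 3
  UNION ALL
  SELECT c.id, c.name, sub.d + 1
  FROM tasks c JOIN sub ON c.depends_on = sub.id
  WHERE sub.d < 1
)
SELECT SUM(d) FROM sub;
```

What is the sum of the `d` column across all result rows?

Base: id=3 (notify) at d 0.
Iteration 1: rows with depends_on in {3} -> test (id 6, d 1).
Iteration 2: d < 1 fails for all current rows; recursion stops.
SUM(d) = 0 + 1 = 1.

1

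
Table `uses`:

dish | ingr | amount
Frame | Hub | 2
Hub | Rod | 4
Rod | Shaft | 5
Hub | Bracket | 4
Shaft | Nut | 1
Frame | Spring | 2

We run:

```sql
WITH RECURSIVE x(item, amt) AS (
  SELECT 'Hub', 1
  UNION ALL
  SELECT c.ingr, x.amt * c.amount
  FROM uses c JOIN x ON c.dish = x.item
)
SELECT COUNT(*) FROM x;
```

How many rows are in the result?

Base: (Hub, amt=1).
Iteration 1: components of {Hub} -> Bracket = 1*4 = 4, Rod = 1*4 = 4.
Iteration 2: components of {Bracket,Rod} -> Shaft = 4*5 = 20.
Iteration 3: components of {Shaft} -> Nut = 20*1 = 20.
Iteration 4: no further components; recursion stops.
Total rows emitted: 5.

5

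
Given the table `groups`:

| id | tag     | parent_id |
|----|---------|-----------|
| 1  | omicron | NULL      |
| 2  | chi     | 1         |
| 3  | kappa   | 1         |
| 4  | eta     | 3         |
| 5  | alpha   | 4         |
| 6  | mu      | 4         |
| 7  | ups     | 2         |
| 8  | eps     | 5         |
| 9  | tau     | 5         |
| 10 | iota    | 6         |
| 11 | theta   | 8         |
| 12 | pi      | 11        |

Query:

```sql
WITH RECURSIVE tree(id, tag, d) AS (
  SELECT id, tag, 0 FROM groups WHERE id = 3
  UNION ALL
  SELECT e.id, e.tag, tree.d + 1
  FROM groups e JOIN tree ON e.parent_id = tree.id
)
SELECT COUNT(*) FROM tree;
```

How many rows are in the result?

9

Base: id=3 (kappa) at d 0.
Iteration 1: rows with parent_id in {3} -> eta (id 4, d 1).
Iteration 2: rows with parent_id in {4} -> alpha (id 5, d 2), mu (id 6, d 2).
Iteration 3: rows with parent_id in {5,6} -> eps (id 8, d 3), tau (id 9, d 3), iota (id 10, d 3).
Iteration 4: rows with parent_id in {8,9,10} -> theta (id 11, d 4).
Iteration 5: rows with parent_id in {11} -> pi (id 12, d 5).
Iteration 6: no rows with parent_id in {12}; recursion stops.
Total rows emitted: 9.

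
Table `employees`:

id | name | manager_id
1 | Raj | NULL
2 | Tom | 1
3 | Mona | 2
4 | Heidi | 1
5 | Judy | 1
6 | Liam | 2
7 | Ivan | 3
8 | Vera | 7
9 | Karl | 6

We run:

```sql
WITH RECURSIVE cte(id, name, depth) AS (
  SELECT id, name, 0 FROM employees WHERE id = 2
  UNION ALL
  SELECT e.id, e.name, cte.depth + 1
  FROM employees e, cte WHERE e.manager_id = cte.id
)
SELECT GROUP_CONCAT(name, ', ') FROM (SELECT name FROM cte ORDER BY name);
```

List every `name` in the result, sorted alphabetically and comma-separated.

Base: id=2 (Tom) at depth 0.
Iteration 1: rows with manager_id in {2} -> Mona (id 3, depth 1), Liam (id 6, depth 1).
Iteration 2: rows with manager_id in {3,6} -> Ivan (id 7, depth 2), Karl (id 9, depth 2).
Iteration 3: rows with manager_id in {7,9} -> Vera (id 8, depth 3).
Iteration 4: no rows with manager_id in {8}; recursion stops.

Ivan, Karl, Liam, Mona, Tom, Vera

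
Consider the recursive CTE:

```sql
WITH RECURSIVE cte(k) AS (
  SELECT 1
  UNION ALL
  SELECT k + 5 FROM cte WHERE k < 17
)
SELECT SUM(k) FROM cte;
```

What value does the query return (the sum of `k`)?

55

Base: k=1.
Iteration 1: 1 < 17 holds -> k = 1 + 5 = 6.
Iteration 2: 6 < 17 holds -> k = 6 + 5 = 11.
Iteration 3: 11 < 17 holds -> k = 11 + 5 = 16.
Iteration 4: 16 < 17 holds -> k = 16 + 5 = 21.
Iteration 5: 21 < 17 fails; recursion stops.
SUM(k) = 1 + 6 + 11 + 16 + 21 = 55.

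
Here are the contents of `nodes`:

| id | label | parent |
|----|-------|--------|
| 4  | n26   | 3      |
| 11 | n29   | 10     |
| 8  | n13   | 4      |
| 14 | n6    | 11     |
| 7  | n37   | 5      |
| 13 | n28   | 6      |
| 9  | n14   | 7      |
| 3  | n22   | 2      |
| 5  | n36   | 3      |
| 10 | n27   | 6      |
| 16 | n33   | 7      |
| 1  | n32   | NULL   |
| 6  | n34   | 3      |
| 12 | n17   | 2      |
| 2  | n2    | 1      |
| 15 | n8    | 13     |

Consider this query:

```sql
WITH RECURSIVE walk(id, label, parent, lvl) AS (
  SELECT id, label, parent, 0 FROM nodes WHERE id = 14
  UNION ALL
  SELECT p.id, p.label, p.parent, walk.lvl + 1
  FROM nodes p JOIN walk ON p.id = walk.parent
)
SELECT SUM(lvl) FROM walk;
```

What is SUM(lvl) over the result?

Base: id=14 (n6), parent=11, lvl 0.
Iteration 1: join on id=11 -> n29 (id 11, parent=10, lvl 1).
Iteration 2: join on id=10 -> n27 (id 10, parent=6, lvl 2).
Iteration 3: join on id=6 -> n34 (id 6, parent=3, lvl 3).
Iteration 4: join on id=3 -> n22 (id 3, parent=2, lvl 4).
Iteration 5: join on id=2 -> n2 (id 2, parent=1, lvl 5).
Iteration 6: join on id=1 -> n32 (id 1, parent=NULL, lvl 6).
Iteration 7: parent is NULL; no match; recursion stops.
SUM(lvl) = 0 + 1 + 2 + 3 + 4 + 5 + 6 = 21.

21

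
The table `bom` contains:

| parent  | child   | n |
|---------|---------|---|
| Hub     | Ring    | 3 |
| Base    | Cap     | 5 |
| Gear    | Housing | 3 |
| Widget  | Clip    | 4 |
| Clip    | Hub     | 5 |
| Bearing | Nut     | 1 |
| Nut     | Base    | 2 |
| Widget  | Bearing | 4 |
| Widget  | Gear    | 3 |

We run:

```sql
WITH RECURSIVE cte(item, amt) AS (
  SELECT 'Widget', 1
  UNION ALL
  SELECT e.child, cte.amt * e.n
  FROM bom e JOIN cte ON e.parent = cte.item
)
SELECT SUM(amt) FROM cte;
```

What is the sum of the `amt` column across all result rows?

Base: (Widget, amt=1).
Iteration 1: components of {Widget} -> Bearing = 1*4 = 4, Clip = 1*4 = 4, Gear = 1*3 = 3.
Iteration 2: components of {Bearing,Clip,Gear} -> Housing = 3*3 = 9, Hub = 4*5 = 20, Nut = 4*1 = 4.
Iteration 3: components of {Housing,Hub,Nut} -> Base = 4*2 = 8, Ring = 20*3 = 60.
Iteration 4: components of {Base,Ring} -> Cap = 8*5 = 40.
Iteration 5: no further components; recursion stops.
SUM(amt) = 1 + 3 + 4 + 4 + 9 + 20 + 4 + 60 + 8 + 40 = 153.

153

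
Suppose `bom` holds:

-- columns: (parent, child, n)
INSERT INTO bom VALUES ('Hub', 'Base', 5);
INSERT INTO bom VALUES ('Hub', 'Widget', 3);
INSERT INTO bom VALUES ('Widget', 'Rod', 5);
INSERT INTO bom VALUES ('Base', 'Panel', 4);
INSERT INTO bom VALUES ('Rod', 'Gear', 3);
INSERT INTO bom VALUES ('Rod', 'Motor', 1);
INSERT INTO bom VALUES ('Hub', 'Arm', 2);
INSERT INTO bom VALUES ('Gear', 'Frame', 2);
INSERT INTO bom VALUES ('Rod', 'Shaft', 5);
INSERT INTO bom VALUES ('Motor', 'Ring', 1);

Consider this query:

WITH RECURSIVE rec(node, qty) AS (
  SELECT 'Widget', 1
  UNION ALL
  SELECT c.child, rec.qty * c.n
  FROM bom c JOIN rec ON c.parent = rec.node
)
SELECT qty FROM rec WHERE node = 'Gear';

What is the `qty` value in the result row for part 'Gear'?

15

Base: (Widget, qty=1).
Iteration 1: components of {Widget} -> Rod = 1*5 = 5.
Iteration 2: components of {Rod} -> Gear = 5*3 = 15, Motor = 5*1 = 5, Shaft = 5*5 = 25.
Iteration 3: components of {Gear,Motor,Shaft} -> Frame = 15*2 = 30, Ring = 5*1 = 5.
Iteration 4: no further components; recursion stops.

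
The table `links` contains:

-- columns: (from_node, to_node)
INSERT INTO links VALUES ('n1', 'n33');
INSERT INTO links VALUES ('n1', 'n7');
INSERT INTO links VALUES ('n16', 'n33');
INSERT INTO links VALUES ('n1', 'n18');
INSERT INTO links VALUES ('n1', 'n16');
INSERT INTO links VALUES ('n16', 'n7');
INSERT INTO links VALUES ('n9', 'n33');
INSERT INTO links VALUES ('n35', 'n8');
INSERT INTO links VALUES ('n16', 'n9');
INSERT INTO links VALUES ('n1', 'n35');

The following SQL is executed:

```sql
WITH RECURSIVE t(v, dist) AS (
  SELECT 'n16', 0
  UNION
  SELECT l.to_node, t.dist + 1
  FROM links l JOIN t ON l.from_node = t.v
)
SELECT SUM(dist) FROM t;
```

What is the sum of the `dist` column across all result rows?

Base: (n16, dist=0).
Iteration 1: edges from {n16} -> (n33, dist=1), (n7, dist=1), (n9, dist=1).
Iteration 2: edges from {n33,n7,n9} -> (n33, dist=2).
Iteration 3: no outgoing edges from {n33}; recursion stops.
SUM(dist) = 0 + 1 + 1 + 1 + 2 = 5.

5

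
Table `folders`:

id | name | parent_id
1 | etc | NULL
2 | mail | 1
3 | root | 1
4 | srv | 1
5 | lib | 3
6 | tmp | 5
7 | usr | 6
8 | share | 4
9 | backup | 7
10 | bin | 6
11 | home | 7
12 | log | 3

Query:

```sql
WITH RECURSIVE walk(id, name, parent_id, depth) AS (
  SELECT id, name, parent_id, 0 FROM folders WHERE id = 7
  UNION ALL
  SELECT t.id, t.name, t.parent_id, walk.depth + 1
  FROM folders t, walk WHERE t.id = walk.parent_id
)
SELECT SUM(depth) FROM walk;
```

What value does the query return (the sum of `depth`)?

Base: id=7 (usr), parent_id=6, depth 0.
Iteration 1: join on id=6 -> tmp (id 6, parent_id=5, depth 1).
Iteration 2: join on id=5 -> lib (id 5, parent_id=3, depth 2).
Iteration 3: join on id=3 -> root (id 3, parent_id=1, depth 3).
Iteration 4: join on id=1 -> etc (id 1, parent_id=NULL, depth 4).
Iteration 5: parent_id is NULL; no match; recursion stops.
SUM(depth) = 0 + 1 + 2 + 3 + 4 = 10.

10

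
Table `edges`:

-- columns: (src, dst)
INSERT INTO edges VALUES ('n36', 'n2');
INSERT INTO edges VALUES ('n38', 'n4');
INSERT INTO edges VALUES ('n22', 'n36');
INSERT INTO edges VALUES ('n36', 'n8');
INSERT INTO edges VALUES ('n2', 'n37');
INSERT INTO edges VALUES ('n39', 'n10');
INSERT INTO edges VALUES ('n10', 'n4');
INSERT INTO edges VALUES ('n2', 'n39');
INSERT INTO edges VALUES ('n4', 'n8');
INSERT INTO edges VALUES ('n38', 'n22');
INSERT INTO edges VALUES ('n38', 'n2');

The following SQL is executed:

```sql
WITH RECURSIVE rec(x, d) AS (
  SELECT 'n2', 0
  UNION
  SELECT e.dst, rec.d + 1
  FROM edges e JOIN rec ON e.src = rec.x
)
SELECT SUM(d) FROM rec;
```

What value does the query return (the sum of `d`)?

Base: (n2, d=0).
Iteration 1: edges from {n2} -> (n37, d=1), (n39, d=1).
Iteration 2: edges from {n37,n39} -> (n10, d=2).
Iteration 3: edges from {n10} -> (n4, d=3).
Iteration 4: edges from {n4} -> (n8, d=4).
Iteration 5: no outgoing edges from {n8}; recursion stops.
SUM(d) = 0 + 1 + 1 + 2 + 3 + 4 = 11.

11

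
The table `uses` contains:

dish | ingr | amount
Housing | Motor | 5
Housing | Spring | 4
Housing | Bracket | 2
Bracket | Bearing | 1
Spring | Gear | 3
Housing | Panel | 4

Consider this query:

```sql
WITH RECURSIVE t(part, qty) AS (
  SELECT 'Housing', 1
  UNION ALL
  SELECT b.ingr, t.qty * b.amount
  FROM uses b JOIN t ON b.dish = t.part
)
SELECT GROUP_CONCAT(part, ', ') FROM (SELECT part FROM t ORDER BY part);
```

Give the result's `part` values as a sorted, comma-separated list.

Base: (Housing, qty=1).
Iteration 1: components of {Housing} -> Bracket = 1*2 = 2, Motor = 1*5 = 5, Panel = 1*4 = 4, Spring = 1*4 = 4.
Iteration 2: components of {Bracket,Motor,Panel,Spring} -> Bearing = 2*1 = 2, Gear = 4*3 = 12.
Iteration 3: no further components; recursion stops.

Bearing, Bracket, Gear, Housing, Motor, Panel, Spring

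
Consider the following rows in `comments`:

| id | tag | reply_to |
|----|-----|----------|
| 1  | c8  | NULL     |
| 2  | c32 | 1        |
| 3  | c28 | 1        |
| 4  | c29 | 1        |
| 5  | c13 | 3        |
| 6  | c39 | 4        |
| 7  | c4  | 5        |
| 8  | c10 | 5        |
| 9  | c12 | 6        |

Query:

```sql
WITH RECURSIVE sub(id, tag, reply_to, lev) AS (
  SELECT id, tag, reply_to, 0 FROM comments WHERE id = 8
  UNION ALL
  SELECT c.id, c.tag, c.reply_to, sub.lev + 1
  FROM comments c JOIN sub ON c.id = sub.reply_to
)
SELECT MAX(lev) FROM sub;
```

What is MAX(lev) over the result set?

Base: id=8 (c10), reply_to=5, lev 0.
Iteration 1: join on id=5 -> c13 (id 5, reply_to=3, lev 1).
Iteration 2: join on id=3 -> c28 (id 3, reply_to=1, lev 2).
Iteration 3: join on id=1 -> c8 (id 1, reply_to=NULL, lev 3).
Iteration 4: reply_to is NULL; no match; recursion stops.
lev values: 0, 1, 2, 3; the maximum is 3.

3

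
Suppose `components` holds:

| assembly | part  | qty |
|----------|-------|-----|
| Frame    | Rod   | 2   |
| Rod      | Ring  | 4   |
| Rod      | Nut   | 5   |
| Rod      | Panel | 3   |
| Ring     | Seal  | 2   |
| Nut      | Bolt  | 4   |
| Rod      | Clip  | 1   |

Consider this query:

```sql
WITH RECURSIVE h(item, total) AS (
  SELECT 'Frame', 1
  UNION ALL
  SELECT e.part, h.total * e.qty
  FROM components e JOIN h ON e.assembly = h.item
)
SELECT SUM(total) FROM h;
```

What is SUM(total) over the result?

85

Base: (Frame, total=1).
Iteration 1: components of {Frame} -> Rod = 1*2 = 2.
Iteration 2: components of {Rod} -> Clip = 2*1 = 2, Nut = 2*5 = 10, Panel = 2*3 = 6, Ring = 2*4 = 8.
Iteration 3: components of {Clip,Nut,Panel,Ring} -> Bolt = 10*4 = 40, Seal = 8*2 = 16.
Iteration 4: no further components; recursion stops.
SUM(total) = 1 + 2 + 8 + 10 + 6 + 2 + 16 + 40 = 85.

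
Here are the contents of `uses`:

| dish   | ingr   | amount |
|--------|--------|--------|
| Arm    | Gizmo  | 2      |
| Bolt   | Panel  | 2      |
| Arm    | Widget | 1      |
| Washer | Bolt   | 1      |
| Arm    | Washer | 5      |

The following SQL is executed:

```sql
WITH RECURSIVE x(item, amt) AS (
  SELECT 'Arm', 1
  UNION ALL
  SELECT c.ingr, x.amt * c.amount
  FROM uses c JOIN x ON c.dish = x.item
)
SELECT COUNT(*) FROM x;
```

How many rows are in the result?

6

Base: (Arm, amt=1).
Iteration 1: components of {Arm} -> Gizmo = 1*2 = 2, Washer = 1*5 = 5, Widget = 1*1 = 1.
Iteration 2: components of {Gizmo,Washer,Widget} -> Bolt = 5*1 = 5.
Iteration 3: components of {Bolt} -> Panel = 5*2 = 10.
Iteration 4: no further components; recursion stops.
Total rows emitted: 6.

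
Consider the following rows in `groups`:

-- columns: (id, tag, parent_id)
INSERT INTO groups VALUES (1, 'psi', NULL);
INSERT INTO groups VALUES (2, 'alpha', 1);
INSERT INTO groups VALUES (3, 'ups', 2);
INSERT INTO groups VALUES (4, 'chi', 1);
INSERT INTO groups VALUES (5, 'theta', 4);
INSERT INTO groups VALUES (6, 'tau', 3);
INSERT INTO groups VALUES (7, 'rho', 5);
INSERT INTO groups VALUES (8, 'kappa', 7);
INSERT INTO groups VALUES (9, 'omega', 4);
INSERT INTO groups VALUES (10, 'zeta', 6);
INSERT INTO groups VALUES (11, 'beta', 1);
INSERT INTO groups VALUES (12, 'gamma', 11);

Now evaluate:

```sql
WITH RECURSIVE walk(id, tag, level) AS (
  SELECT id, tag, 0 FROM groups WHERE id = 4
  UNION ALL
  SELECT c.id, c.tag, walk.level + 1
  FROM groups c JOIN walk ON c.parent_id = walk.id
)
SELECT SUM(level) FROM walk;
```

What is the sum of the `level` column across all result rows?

Base: id=4 (chi) at level 0.
Iteration 1: rows with parent_id in {4} -> theta (id 5, level 1), omega (id 9, level 1).
Iteration 2: rows with parent_id in {5,9} -> rho (id 7, level 2).
Iteration 3: rows with parent_id in {7} -> kappa (id 8, level 3).
Iteration 4: no rows with parent_id in {8}; recursion stops.
SUM(level) = 0 + 1 + 1 + 2 + 3 = 7.

7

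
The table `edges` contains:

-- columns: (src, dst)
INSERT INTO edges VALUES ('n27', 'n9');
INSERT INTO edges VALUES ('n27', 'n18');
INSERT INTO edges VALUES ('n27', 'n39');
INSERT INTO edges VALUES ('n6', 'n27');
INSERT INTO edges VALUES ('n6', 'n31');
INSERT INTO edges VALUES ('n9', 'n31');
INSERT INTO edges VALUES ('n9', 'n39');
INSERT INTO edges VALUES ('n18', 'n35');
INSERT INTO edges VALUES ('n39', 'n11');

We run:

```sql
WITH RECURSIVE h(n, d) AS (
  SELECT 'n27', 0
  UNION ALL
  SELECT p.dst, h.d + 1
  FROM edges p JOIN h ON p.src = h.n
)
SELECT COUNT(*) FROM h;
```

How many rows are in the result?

Base: (n27, d=0).
Iteration 1: edges from {n27} -> (n18, d=1), (n39, d=1), (n9, d=1).
Iteration 2: edges from {n18,n39,n9} -> (n11, d=2), (n31, d=2), (n35, d=2), (n39, d=2).
Iteration 3: edges from {n11,n31,n35,n39} -> (n11, d=3).
Iteration 4: no outgoing edges from {n11}; recursion stops.
Total rows emitted: 9.

9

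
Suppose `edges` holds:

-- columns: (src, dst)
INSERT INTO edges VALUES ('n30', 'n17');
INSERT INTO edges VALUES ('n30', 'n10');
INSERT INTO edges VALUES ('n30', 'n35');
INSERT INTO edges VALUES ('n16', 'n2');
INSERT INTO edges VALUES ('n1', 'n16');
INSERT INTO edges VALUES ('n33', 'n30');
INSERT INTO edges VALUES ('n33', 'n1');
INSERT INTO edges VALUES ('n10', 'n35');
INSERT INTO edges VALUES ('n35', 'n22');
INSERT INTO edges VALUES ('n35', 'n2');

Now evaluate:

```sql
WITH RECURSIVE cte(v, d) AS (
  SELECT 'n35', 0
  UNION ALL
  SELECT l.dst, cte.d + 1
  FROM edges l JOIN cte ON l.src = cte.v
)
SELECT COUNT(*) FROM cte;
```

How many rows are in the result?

Base: (n35, d=0).
Iteration 1: edges from {n35} -> (n2, d=1), (n22, d=1).
Iteration 2: no outgoing edges from {n2,n22}; recursion stops.
Total rows emitted: 3.

3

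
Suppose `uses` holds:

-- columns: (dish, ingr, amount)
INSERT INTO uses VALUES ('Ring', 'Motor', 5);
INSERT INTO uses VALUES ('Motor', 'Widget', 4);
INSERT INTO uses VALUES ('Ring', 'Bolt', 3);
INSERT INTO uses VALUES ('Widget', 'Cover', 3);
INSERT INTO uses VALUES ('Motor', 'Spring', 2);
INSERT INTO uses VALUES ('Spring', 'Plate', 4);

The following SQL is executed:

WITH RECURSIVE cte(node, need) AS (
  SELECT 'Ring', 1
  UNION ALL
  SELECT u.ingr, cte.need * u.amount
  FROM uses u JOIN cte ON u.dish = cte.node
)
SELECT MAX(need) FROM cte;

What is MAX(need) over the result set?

60

Base: (Ring, need=1).
Iteration 1: components of {Ring} -> Bolt = 1*3 = 3, Motor = 1*5 = 5.
Iteration 2: components of {Bolt,Motor} -> Spring = 5*2 = 10, Widget = 5*4 = 20.
Iteration 3: components of {Spring,Widget} -> Cover = 20*3 = 60, Plate = 10*4 = 40.
Iteration 4: no further components; recursion stops.
need values: 1, 5, 3, 20, 10, 60, 40; the maximum is 60.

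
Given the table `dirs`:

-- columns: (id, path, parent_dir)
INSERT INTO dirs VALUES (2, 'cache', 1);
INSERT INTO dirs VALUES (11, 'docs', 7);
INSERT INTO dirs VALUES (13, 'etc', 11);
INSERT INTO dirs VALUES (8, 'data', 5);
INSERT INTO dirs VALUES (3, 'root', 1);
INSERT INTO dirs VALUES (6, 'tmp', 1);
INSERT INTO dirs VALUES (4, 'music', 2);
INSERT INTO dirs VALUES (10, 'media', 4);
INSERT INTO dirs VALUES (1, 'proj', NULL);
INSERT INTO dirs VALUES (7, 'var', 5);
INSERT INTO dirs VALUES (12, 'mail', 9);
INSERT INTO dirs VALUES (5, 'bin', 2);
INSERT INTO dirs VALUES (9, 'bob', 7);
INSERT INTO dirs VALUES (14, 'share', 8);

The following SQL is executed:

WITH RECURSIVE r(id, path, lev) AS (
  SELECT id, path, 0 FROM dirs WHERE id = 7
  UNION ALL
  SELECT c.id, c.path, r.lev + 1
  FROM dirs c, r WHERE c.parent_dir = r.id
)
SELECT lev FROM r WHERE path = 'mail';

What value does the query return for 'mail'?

2

Base: id=7 (var) at lev 0.
Iteration 1: rows with parent_dir in {7} -> bob (id 9, lev 1), docs (id 11, lev 1).
Iteration 2: rows with parent_dir in {9,11} -> mail (id 12, lev 2), etc (id 13, lev 2).
Iteration 3: no rows with parent_dir in {12,13}; recursion stops.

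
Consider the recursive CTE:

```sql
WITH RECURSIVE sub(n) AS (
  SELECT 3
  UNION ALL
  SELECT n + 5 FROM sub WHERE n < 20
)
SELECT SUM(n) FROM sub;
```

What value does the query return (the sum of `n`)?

65

Base: n=3.
Iteration 1: 3 < 20 holds -> n = 3 + 5 = 8.
Iteration 2: 8 < 20 holds -> n = 8 + 5 = 13.
Iteration 3: 13 < 20 holds -> n = 13 + 5 = 18.
Iteration 4: 18 < 20 holds -> n = 18 + 5 = 23.
Iteration 5: 23 < 20 fails; recursion stops.
SUM(n) = 3 + 8 + 13 + 18 + 23 = 65.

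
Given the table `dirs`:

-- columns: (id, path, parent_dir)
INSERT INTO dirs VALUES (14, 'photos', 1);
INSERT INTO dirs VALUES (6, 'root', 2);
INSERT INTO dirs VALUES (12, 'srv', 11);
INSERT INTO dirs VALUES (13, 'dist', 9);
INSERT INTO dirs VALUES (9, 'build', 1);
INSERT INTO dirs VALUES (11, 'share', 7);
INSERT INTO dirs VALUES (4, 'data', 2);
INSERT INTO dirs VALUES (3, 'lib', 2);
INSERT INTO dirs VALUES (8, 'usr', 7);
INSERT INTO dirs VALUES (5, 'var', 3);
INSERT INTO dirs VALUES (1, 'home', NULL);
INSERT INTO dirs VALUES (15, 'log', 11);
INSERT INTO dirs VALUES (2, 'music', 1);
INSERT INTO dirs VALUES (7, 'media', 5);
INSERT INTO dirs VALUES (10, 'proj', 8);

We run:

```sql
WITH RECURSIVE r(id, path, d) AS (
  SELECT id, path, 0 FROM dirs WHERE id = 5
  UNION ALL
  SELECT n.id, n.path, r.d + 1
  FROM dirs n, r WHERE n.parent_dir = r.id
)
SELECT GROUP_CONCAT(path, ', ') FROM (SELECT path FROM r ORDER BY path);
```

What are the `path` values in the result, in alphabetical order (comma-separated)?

log, media, proj, share, srv, usr, var

Base: id=5 (var) at d 0.
Iteration 1: rows with parent_dir in {5} -> media (id 7, d 1).
Iteration 2: rows with parent_dir in {7} -> usr (id 8, d 2), share (id 11, d 2).
Iteration 3: rows with parent_dir in {8,11} -> proj (id 10, d 3), srv (id 12, d 3), log (id 15, d 3).
Iteration 4: no rows with parent_dir in {10,12,15}; recursion stops.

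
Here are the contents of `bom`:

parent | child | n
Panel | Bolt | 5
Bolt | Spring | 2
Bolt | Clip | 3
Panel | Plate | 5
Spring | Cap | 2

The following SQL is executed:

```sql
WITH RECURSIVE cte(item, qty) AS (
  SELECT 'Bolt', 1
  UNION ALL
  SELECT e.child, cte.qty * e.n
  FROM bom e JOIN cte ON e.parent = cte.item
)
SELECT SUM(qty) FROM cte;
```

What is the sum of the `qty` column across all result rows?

Base: (Bolt, qty=1).
Iteration 1: components of {Bolt} -> Clip = 1*3 = 3, Spring = 1*2 = 2.
Iteration 2: components of {Clip,Spring} -> Cap = 2*2 = 4.
Iteration 3: no further components; recursion stops.
SUM(qty) = 1 + 2 + 3 + 4 = 10.

10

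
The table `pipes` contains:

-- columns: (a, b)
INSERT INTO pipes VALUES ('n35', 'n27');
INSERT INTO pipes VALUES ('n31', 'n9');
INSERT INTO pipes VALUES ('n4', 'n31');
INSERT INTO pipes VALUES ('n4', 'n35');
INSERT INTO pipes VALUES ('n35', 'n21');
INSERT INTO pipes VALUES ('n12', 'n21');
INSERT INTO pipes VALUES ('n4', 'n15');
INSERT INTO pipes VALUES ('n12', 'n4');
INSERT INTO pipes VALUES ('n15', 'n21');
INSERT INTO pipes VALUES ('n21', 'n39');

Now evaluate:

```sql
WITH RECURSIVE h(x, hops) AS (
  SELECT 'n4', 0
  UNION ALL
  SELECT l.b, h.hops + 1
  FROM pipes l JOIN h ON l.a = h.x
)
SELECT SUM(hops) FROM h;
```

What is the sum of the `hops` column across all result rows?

Base: (n4, hops=0).
Iteration 1: edges from {n4} -> (n15, hops=1), (n31, hops=1), (n35, hops=1).
Iteration 2: edges from {n15,n31,n35} -> (n21, hops=2) x2, (n27, hops=2), (n9, hops=2). [UNION ALL keeps all 4 new rows, including repeats]
Iteration 3: edges from {n21,n27,n9} -> (n39, hops=3) x2. [UNION ALL keeps all 2 new rows, including repeats]
Iteration 4: no outgoing edges from {n39}; recursion stops.
SUM(hops) = 0 + 1 + 1 + 1 + 2 + 2 + 2 + 2 + 3 + 3 = 17.

17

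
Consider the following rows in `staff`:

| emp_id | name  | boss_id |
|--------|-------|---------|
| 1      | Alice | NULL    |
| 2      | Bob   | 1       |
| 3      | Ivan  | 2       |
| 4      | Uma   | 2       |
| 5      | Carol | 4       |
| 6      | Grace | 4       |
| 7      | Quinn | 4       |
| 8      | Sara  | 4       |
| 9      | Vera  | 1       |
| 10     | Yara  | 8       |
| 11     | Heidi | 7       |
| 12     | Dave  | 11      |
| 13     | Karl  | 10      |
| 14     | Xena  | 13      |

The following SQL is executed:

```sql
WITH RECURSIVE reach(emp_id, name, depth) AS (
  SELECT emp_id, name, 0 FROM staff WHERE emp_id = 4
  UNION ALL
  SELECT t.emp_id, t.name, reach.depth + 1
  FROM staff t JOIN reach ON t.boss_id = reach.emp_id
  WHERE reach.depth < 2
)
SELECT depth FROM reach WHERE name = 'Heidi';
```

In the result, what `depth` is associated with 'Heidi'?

2

Base: emp_id=4 (Uma) at depth 0.
Iteration 1: rows with boss_id in {4} -> Carol (id 5, depth 1), Grace (id 6, depth 1), Quinn (id 7, depth 1), Sara (id 8, depth 1).
Iteration 2: rows with boss_id in {5,6,7,8} -> Yara (id 10, depth 2), Heidi (id 11, depth 2).
Iteration 3: depth < 2 fails for all current rows; recursion stops.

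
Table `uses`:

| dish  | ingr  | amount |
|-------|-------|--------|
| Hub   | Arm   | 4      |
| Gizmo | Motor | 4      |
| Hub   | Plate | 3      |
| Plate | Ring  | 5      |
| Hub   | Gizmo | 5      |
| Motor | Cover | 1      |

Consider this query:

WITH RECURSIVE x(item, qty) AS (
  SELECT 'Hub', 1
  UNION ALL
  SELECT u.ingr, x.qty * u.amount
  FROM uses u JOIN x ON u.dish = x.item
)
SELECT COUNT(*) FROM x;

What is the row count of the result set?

7

Base: (Hub, qty=1).
Iteration 1: components of {Hub} -> Arm = 1*4 = 4, Gizmo = 1*5 = 5, Plate = 1*3 = 3.
Iteration 2: components of {Arm,Gizmo,Plate} -> Motor = 5*4 = 20, Ring = 3*5 = 15.
Iteration 3: components of {Motor,Ring} -> Cover = 20*1 = 20.
Iteration 4: no further components; recursion stops.
Total rows emitted: 7.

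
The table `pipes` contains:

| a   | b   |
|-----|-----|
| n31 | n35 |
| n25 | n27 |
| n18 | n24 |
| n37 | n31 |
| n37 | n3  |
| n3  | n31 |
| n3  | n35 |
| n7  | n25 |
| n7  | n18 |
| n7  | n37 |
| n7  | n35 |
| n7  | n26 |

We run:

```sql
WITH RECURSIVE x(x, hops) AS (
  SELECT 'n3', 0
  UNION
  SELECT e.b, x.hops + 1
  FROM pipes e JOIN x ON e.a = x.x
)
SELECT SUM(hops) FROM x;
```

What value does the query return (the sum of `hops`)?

Base: (n3, hops=0).
Iteration 1: edges from {n3} -> (n31, hops=1), (n35, hops=1).
Iteration 2: edges from {n31,n35} -> (n35, hops=2).
Iteration 3: no outgoing edges from {n35}; recursion stops.
SUM(hops) = 0 + 1 + 1 + 2 = 4.

4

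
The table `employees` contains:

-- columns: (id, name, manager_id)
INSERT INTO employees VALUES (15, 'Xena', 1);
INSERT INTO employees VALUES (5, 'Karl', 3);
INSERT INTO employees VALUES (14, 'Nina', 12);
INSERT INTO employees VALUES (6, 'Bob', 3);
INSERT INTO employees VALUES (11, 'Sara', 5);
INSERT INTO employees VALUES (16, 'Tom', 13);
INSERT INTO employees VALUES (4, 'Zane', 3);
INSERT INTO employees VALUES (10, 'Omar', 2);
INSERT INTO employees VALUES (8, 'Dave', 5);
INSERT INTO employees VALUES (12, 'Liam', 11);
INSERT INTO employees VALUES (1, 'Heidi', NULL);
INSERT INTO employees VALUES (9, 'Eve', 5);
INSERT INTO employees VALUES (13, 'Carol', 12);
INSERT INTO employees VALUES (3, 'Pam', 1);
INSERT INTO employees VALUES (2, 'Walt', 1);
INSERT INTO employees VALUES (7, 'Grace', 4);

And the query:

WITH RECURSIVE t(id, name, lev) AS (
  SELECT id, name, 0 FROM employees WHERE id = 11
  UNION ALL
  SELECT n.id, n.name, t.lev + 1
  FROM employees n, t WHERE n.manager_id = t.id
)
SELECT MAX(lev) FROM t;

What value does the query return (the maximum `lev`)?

3

Base: id=11 (Sara) at lev 0.
Iteration 1: rows with manager_id in {11} -> Liam (id 12, lev 1).
Iteration 2: rows with manager_id in {12} -> Carol (id 13, lev 2), Nina (id 14, lev 2).
Iteration 3: rows with manager_id in {13,14} -> Tom (id 16, lev 3).
Iteration 4: no rows with manager_id in {16}; recursion stops.
lev values: 0, 1, 2, 2, 3; the maximum is 3.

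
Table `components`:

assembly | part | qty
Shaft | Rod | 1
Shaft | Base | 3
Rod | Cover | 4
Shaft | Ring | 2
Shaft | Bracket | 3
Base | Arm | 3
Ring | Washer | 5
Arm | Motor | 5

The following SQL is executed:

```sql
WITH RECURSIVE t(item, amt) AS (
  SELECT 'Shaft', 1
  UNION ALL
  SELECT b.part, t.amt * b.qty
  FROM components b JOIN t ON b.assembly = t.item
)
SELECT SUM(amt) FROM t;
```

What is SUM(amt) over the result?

Base: (Shaft, amt=1).
Iteration 1: components of {Shaft} -> Base = 1*3 = 3, Bracket = 1*3 = 3, Ring = 1*2 = 2, Rod = 1*1 = 1.
Iteration 2: components of {Base,Bracket,Ring,Rod} -> Arm = 3*3 = 9, Cover = 1*4 = 4, Washer = 2*5 = 10.
Iteration 3: components of {Arm,Cover,Washer} -> Motor = 9*5 = 45.
Iteration 4: no further components; recursion stops.
SUM(amt) = 1 + 1 + 3 + 2 + 3 + 4 + 9 + 10 + 45 = 78.

78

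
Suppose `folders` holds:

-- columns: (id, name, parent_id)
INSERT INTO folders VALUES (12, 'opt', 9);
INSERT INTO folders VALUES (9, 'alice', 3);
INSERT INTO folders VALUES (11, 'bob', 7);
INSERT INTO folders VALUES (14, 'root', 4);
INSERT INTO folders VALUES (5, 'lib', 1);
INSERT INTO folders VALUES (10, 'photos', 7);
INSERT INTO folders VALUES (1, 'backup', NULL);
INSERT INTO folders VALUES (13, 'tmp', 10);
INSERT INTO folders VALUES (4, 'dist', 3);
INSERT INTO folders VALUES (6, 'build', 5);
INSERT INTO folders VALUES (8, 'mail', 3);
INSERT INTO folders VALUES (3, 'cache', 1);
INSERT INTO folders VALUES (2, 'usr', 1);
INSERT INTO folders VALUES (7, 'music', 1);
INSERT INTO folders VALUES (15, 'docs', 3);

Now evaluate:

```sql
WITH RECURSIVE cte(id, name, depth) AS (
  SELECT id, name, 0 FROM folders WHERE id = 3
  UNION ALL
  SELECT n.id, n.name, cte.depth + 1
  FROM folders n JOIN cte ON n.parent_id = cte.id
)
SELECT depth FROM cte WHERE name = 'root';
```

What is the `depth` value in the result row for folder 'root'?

Base: id=3 (cache) at depth 0.
Iteration 1: rows with parent_id in {3} -> dist (id 4, depth 1), mail (id 8, depth 1), alice (id 9, depth 1), docs (id 15, depth 1).
Iteration 2: rows with parent_id in {4,8,9,15} -> opt (id 12, depth 2), root (id 14, depth 2).
Iteration 3: no rows with parent_id in {12,14}; recursion stops.

2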